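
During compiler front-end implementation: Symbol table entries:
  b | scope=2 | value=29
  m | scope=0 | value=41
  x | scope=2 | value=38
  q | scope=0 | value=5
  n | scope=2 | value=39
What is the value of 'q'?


Searching symbol table for 'q':
  b | scope=2 | value=29
  m | scope=0 | value=41
  x | scope=2 | value=38
  q | scope=0 | value=5 <- MATCH
  n | scope=2 | value=39
Found 'q' at scope 0 with value 5

5


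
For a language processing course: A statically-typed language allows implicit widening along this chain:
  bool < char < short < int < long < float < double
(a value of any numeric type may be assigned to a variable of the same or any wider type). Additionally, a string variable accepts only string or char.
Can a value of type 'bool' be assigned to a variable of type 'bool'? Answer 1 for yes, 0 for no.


Target variable type: bool
Source value type: bool
Numeric ranks: bool=0, bool=0
Widening allowed iff rank(source) <= rank(target): 0 <= 0? Yes
Result: 1

1


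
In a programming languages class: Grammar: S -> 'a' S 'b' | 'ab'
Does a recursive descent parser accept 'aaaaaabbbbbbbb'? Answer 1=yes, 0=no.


Grammar accepts strings of the form a^n b^n (n >= 1)
Word: 'aaaaaabbbbbbbb'
Counting: 6 a's and 8 b's
Check: 6 == 8? No
Mismatch: a-count != b-count
Rejected

0


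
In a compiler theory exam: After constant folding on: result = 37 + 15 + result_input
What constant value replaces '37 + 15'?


Identifying constant sub-expression:
  Original: result = 37 + 15 + result_input
  37 and 15 are both compile-time constants
  Evaluating: 37 + 15 = 52
  After folding: result = 52 + result_input

52


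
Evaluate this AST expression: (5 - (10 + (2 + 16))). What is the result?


Expression: (5 - (10 + (2 + 16)))
Evaluating step by step:
  2 + 16 = 18
  10 + 18 = 28
  5 - 28 = -23
Result: -23

-23


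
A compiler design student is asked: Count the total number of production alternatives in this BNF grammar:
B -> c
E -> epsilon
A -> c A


Counting alternatives per rule:
  B: 1 alternative(s)
  E: 1 alternative(s)
  A: 1 alternative(s)
Sum: 1 + 1 + 1 = 3

3


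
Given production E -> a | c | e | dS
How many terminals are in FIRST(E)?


Production: E -> a | c | e | dS
Examining each alternative for leading terminals:
  E -> a : first terminal = 'a'
  E -> c : first terminal = 'c'
  E -> e : first terminal = 'e'
  E -> dS : first terminal = 'd'
FIRST(E) = {a, c, d, e}
Count: 4

4


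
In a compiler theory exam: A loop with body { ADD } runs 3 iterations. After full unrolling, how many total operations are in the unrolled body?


Loop body operations: ADD (1 op per iteration)
Unrolling 3 iterations:
  Iteration 1: ADD (1 ops)
  Iteration 2: ADD (1 ops)
  Iteration 3: ADD (1 ops)
Total: 3 iterations * 1 ops/iter = 3 operations

3


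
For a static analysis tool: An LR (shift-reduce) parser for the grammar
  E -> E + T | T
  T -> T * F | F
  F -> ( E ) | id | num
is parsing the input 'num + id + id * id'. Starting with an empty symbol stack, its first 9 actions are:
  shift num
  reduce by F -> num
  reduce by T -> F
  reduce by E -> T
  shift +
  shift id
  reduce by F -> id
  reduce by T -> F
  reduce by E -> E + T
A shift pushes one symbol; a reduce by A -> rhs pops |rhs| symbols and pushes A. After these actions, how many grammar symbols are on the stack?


Tracking the symbol stack through each action:
  Action 1: shift 'num' : push -> stack = [num] (size 1)
  Action 2: reduce by F -> num : pop 1, push F -> stack = [F] (size 1)
  Action 3: reduce by T -> F : pop 1, push T -> stack = [T] (size 1)
  Action 4: reduce by E -> T : pop 1, push E -> stack = [E] (size 1)
  Action 5: shift '+' : push -> stack = [E, +] (size 2)
  Action 6: shift 'id' : push -> stack = [E, +, id] (size 3)
  Action 7: reduce by F -> id : pop 1, push F -> stack = [E, +, F] (size 3)
  Action 8: reduce by T -> F : pop 1, push T -> stack = [E, +, T] (size 3)
  Action 9: reduce by E -> E + T : pop 3, push E -> stack = [E] (size 1)
Final stack size: 1

1


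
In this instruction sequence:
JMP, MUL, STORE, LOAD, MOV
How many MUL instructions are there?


Scanning instruction sequence for MUL:
  Position 1: JMP
  Position 2: MUL <- MATCH
  Position 3: STORE
  Position 4: LOAD
  Position 5: MOV
Matches at positions: [2]
Total MUL count: 1

1


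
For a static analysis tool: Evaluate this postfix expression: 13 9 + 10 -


Processing tokens left to right:
Push 13, Push 9
Pop 13 and 9, compute 13 + 9 = 22, push 22
Push 10
Pop 22 and 10, compute 22 - 10 = 12, push 12
Stack result: 12

12


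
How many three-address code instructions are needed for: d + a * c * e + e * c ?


Expression: d + a * c * e + e * c
Generating three-address code (respecting * over +/- precedence):
  Instruction 1: t1 = a * c
  Instruction 2: t2 = t1 * e
  Instruction 3: t3 = e * c
  Instruction 4: t4 = d + t2
  Instruction 5: t5 = t4 + t3
Total instructions: 5

5


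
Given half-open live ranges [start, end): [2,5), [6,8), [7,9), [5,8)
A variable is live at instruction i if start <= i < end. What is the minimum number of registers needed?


Live ranges:
  Var0: [2, 5)
  Var1: [6, 8)
  Var2: [7, 9)
  Var3: [5, 8)
Sweep-line events (position, delta, active):
  pos=2 start -> active=1
  pos=5 end -> active=0
  pos=5 start -> active=1
  pos=6 start -> active=2
  pos=7 start -> active=3
  pos=8 end -> active=2
  pos=8 end -> active=1
  pos=9 end -> active=0
Maximum simultaneous active: 3
Minimum registers needed: 3

3


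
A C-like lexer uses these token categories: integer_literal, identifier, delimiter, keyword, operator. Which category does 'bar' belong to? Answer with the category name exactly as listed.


Token: 'bar'
Checking categories:
  identifier: YES
  integer_literal: no
  operator: no
  keyword: no
  delimiter: no
Category: identifier

identifier


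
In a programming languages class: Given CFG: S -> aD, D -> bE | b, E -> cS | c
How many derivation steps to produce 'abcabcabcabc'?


Grammar: S -> aD, D -> bE | b, E -> cS | c
Deriving 'abcabcabcabc':
Step 1: S -> aD => aD
Step 2: D -> bE => abE
Step 3: E -> cS => abcS
Step 4: S -> aD => abcaD
Step 5: D -> bE => abcabE
Step 6: E -> cS => abcabcS
Step 7: S -> aD => abcabcaD
Step 8: D -> bE => abcabcabE
Step 9: E -> cS => abcabcabcS
Step 10: S -> aD => abcabcabcaD
Step 11: D -> bE => abcabcabcabE
Step 12: E -> c => abcabcabcabc
Total derivation steps: 12

12


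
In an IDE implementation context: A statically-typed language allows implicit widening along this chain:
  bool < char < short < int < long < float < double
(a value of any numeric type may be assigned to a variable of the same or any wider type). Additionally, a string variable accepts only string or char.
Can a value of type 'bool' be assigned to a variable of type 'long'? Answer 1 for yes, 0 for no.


Target variable type: long
Source value type: bool
Numeric ranks: bool=0, long=4
Widening allowed iff rank(source) <= rank(target): 0 <= 4? Yes
Result: 1

1


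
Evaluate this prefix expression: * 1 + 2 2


Parsing prefix expression: * 1 + 2 2
Step 1: Innermost operation '+ 2 2'
  2 + 2 = 4
Step 2: Outer operation '* 1 [4]'
  1 * 4 = 4

4


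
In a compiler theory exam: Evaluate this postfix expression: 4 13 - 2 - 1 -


Processing tokens left to right:
Push 4, Push 13
Pop 4 and 13, compute 4 - 13 = -9, push -9
Push 2
Pop -9 and 2, compute -9 - 2 = -11, push -11
Push 1
Pop -11 and 1, compute -11 - 1 = -12, push -12
Stack result: -12

-12


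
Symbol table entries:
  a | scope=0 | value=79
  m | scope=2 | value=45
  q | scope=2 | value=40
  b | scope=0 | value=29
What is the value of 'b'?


Searching symbol table for 'b':
  a | scope=0 | value=79
  m | scope=2 | value=45
  q | scope=2 | value=40
  b | scope=0 | value=29 <- MATCH
Found 'b' at scope 0 with value 29

29


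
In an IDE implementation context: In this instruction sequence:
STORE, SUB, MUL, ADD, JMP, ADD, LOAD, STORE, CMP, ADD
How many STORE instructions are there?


Scanning instruction sequence for STORE:
  Position 1: STORE <- MATCH
  Position 2: SUB
  Position 3: MUL
  Position 4: ADD
  Position 5: JMP
  Position 6: ADD
  Position 7: LOAD
  Position 8: STORE <- MATCH
  Position 9: CMP
  Position 10: ADD
Matches at positions: [1, 8]
Total STORE count: 2

2


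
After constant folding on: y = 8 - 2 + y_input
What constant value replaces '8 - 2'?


Identifying constant sub-expression:
  Original: y = 8 - 2 + y_input
  8 and 2 are both compile-time constants
  Evaluating: 8 - 2 = 6
  After folding: y = 6 + y_input

6


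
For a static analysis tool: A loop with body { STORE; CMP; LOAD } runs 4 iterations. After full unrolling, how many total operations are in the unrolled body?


Loop body operations: STORE, CMP, LOAD (3 ops per iteration)
Unrolling 4 iterations:
  Iteration 1: STORE, CMP, LOAD (3 ops)
  Iteration 2: STORE, CMP, LOAD (3 ops)
  Iteration 3: STORE, CMP, LOAD (3 ops)
  Iteration 4: STORE, CMP, LOAD (3 ops)
Total: 4 iterations * 3 ops/iter = 12 operations

12


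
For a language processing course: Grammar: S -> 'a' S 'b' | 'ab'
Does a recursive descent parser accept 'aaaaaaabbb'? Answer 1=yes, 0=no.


Grammar accepts strings of the form a^n b^n (n >= 1)
Word: 'aaaaaaabbb'
Counting: 7 a's and 3 b's
Check: 7 == 3? No
Mismatch: a-count != b-count
Rejected

0


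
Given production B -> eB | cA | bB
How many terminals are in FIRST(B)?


Production: B -> eB | cA | bB
Examining each alternative for leading terminals:
  B -> eB : first terminal = 'e'
  B -> cA : first terminal = 'c'
  B -> bB : first terminal = 'b'
FIRST(B) = {b, c, e}
Count: 3

3


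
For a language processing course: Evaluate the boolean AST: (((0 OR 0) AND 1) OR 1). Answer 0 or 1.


Step 1: Evaluate inner node
  0 OR 0 = 0
Step 2: Evaluate next node
  0 AND 1 = 0
Step 3: Evaluate root node
  0 OR 1 = 1

1


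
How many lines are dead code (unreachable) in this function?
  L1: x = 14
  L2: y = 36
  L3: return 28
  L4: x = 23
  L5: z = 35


Analyzing control flow:
  L1: reachable (before return)
  L2: reachable (before return)
  L3: reachable (return statement)
  L4: DEAD (after return at L3)
  L5: DEAD (after return at L3)
Return at L3, total lines = 5
Dead lines: L4 through L5
Count: 2

2


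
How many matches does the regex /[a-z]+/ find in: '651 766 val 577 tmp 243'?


Pattern: /[a-z]+/ (identifiers)
Input: '651 766 val 577 tmp 243'
Scanning for matches:
  Match 1: 'val'
  Match 2: 'tmp'
Total matches: 2

2


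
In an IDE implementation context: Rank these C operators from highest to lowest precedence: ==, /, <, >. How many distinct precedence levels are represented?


Looking up precedence for each operator:
  == -> precedence 3
  / -> precedence 6
  < -> precedence 4
  > -> precedence 4
Sorted highest to lowest: /, <, >, ==
Distinct precedence values: [6, 4, 3]
Number of distinct levels: 3

3


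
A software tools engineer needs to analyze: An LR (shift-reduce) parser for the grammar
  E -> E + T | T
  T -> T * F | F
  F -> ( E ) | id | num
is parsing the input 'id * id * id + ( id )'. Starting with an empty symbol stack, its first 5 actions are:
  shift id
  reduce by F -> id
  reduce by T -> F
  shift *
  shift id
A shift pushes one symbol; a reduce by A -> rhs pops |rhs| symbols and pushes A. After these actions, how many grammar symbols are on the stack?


Tracking the symbol stack through each action:
  Action 1: shift 'id' : push -> stack = [id] (size 1)
  Action 2: reduce by F -> id : pop 1, push F -> stack = [F] (size 1)
  Action 3: reduce by T -> F : pop 1, push T -> stack = [T] (size 1)
  Action 4: shift '*' : push -> stack = [T, *] (size 2)
  Action 5: shift 'id' : push -> stack = [T, *, id] (size 3)
Final stack size: 3

3


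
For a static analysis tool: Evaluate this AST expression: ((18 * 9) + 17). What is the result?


Expression: ((18 * 9) + 17)
Evaluating step by step:
  18 * 9 = 162
  162 + 17 = 179
Result: 179

179


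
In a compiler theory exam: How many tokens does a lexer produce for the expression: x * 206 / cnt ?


Scanning 'x * 206 / cnt'
Token 1: 'x' -> identifier
Token 2: '*' -> operator
Token 3: '206' -> integer_literal
Token 4: '/' -> operator
Token 5: 'cnt' -> identifier
Total tokens: 5

5


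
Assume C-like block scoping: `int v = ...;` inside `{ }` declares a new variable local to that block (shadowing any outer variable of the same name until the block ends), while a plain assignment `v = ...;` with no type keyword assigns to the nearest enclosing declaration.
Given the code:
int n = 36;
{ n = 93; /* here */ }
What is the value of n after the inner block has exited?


Analyzing scoping rules:
Outer scope: declares n = 36
Inner block: 'n = 93;' has no type keyword, so it is an assignment to the outer n (no shadowing)
The assignment changed the outer variable itself, so the new value persists after the block -> 93
Result: 93

93


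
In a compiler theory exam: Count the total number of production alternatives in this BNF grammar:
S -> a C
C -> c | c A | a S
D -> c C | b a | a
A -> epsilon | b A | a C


Counting alternatives per rule:
  S: 1 alternative(s)
  C: 3 alternative(s)
  D: 3 alternative(s)
  A: 3 alternative(s)
Sum: 1 + 3 + 3 + 3 = 10

10


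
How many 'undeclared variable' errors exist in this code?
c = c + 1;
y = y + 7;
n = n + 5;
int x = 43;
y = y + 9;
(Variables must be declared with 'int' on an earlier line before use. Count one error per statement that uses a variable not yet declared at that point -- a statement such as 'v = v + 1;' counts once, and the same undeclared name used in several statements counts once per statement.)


Scanning code line by line:
  Line 1: use 'c' -> ERROR (undeclared)
  Line 2: use 'y' -> ERROR (undeclared)
  Line 3: use 'n' -> ERROR (undeclared)
  Line 4: declare 'x' -> declared = ['x']
  Line 5: use 'y' -> ERROR (undeclared)
Total undeclared variable errors: 4

4


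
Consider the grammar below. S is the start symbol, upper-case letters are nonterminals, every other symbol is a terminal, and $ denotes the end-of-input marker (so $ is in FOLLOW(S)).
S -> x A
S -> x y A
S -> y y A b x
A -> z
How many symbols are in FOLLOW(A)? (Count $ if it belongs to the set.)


S is the start symbol and does not occur in any rule body, so FOLLOW(S) = {$}.
Examining every occurrence of A in a rule body:
  S -> x A : A is at the right end -> add FOLLOW(S) = {$}
  S -> x y A : A is at the right end -> add FOLLOW(S) = {$} (already in the set)
  S -> y y A b x : A is followed by terminal 'b' -> add 'b'
  A -> z : A does not occur in the body -> contributes nothing
FOLLOW(A) = {b, $}
Count: 2

2


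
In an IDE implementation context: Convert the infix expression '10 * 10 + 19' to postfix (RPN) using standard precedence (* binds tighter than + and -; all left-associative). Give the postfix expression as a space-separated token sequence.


Applying the shunting-yard algorithm:
  Operand 10 -> output
  Push '*' onto operator stack -> op-stack: [*]
  Operand 10 -> output
  See '+' (prec 1); top '*' (prec 2) >= it -> pop '*' to output
  Push '+' onto operator stack -> op-stack: [+]
  Operand 19 -> output
  End of input: pop '+' to output
Postfix result: 10 10 * 19 +

10 10 * 19 +


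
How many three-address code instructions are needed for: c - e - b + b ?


Expression: c - e - b + b
Generating three-address code (respecting * over +/- precedence):
  Instruction 1: t1 = c - e
  Instruction 2: t2 = t1 - b
  Instruction 3: t3 = t2 + b
Total instructions: 3

3


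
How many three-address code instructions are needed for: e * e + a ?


Expression: e * e + a
Generating three-address code (respecting * over +/- precedence):
  Instruction 1: t1 = e * e
  Instruction 2: t2 = t1 + a
Total instructions: 2

2


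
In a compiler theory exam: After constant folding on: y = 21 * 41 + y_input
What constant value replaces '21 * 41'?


Identifying constant sub-expression:
  Original: y = 21 * 41 + y_input
  21 and 41 are both compile-time constants
  Evaluating: 21 * 41 = 861
  After folding: y = 861 + y_input

861


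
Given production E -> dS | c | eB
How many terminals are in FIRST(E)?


Production: E -> dS | c | eB
Examining each alternative for leading terminals:
  E -> dS : first terminal = 'd'
  E -> c : first terminal = 'c'
  E -> eB : first terminal = 'e'
FIRST(E) = {c, d, e}
Count: 3

3


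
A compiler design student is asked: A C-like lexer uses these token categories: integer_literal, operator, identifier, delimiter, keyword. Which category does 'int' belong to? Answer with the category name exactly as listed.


Token: 'int'
Checking categories:
  identifier: no
  integer_literal: no
  operator: no
  keyword: YES
  delimiter: no
Category: keyword

keyword


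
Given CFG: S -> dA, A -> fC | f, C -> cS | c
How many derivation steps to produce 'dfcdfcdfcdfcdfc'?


Grammar: S -> dA, A -> fC | f, C -> cS | c
Deriving 'dfcdfcdfcdfcdfc':
Step 1: S -> dA => dA
Step 2: A -> fC => dfC
Step 3: C -> cS => dfcS
Step 4: S -> dA => dfcdA
Step 5: A -> fC => dfcdfC
Step 6: C -> cS => dfcdfcS
Step 7: S -> dA => dfcdfcdA
Step 8: A -> fC => dfcdfcdfC
Step 9: C -> cS => dfcdfcdfcS
Step 10: S -> dA => dfcdfcdfcdA
Step 11: A -> fC => dfcdfcdfcdfC
Step 12: C -> cS => dfcdfcdfcdfcS
Step 13: S -> dA => dfcdfcdfcdfcdA
Step 14: A -> fC => dfcdfcdfcdfcdfC
Step 15: C -> c => dfcdfcdfcdfcdfc
Total derivation steps: 15

15


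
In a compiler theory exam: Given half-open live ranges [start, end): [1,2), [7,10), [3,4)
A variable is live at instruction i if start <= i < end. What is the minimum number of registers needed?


Live ranges:
  Var0: [1, 2)
  Var1: [7, 10)
  Var2: [3, 4)
Sweep-line events (position, delta, active):
  pos=1 start -> active=1
  pos=2 end -> active=0
  pos=3 start -> active=1
  pos=4 end -> active=0
  pos=7 start -> active=1
  pos=10 end -> active=0
Maximum simultaneous active: 1
Minimum registers needed: 1

1


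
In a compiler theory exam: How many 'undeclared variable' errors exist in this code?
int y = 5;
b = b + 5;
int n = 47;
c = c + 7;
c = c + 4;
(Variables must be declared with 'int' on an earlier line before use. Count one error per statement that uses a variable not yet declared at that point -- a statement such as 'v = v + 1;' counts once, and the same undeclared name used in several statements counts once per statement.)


Scanning code line by line:
  Line 1: declare 'y' -> declared = ['y']
  Line 2: use 'b' -> ERROR (undeclared)
  Line 3: declare 'n' -> declared = ['n', 'y']
  Line 4: use 'c' -> ERROR (undeclared)
  Line 5: use 'c' -> ERROR (undeclared)
Total undeclared variable errors: 3

3


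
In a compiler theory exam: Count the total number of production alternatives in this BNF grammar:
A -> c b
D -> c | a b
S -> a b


Counting alternatives per rule:
  A: 1 alternative(s)
  D: 2 alternative(s)
  S: 1 alternative(s)
Sum: 1 + 2 + 1 = 4

4


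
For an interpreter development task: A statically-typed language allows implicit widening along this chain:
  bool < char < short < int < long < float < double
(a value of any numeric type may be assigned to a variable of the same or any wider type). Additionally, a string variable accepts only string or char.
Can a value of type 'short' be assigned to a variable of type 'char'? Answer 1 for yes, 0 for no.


Target variable type: char
Source value type: short
Numeric ranks: short=2, char=1
Widening allowed iff rank(source) <= rank(target): 2 <= 1? No
Result: 0

0


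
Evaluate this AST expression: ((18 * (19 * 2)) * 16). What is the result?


Expression: ((18 * (19 * 2)) * 16)
Evaluating step by step:
  19 * 2 = 38
  18 * 38 = 684
  684 * 16 = 10944
Result: 10944

10944


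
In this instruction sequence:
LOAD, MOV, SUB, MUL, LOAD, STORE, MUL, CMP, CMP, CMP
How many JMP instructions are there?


Scanning instruction sequence for JMP:
  Position 1: LOAD
  Position 2: MOV
  Position 3: SUB
  Position 4: MUL
  Position 5: LOAD
  Position 6: STORE
  Position 7: MUL
  Position 8: CMP
  Position 9: CMP
  Position 10: CMP
Matches at positions: []
Total JMP count: 0

0


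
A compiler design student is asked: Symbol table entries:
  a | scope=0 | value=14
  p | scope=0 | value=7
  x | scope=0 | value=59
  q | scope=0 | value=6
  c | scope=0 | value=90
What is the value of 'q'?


Searching symbol table for 'q':
  a | scope=0 | value=14
  p | scope=0 | value=7
  x | scope=0 | value=59
  q | scope=0 | value=6 <- MATCH
  c | scope=0 | value=90
Found 'q' at scope 0 with value 6

6


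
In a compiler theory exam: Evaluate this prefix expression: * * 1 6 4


Parsing prefix expression: * * 1 6 4
Step 1: Innermost operation '* 1 6'
  1 * 6 = 6
Step 2: Outer operation '* [6] 4'
  6 * 4 = 24

24


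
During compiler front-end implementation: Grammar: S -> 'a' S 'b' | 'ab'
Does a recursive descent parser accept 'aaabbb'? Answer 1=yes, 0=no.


Grammar accepts strings of the form a^n b^n (n >= 1)
Word: 'aaabbb'
Counting: 3 a's and 3 b's
Check: 3 == 3? Yes
Derivation (S -> aSb applied 2 time(s), then S -> ab): S => aSb => aaSbb => aaabbb
Accepted

1


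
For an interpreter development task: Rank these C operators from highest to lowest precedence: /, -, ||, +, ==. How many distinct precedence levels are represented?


Looking up precedence for each operator:
  / -> precedence 6
  - -> precedence 5
  || -> precedence 1
  + -> precedence 5
  == -> precedence 3
Sorted highest to lowest: /, -, +, ==, ||
Distinct precedence values: [6, 5, 3, 1]
Number of distinct levels: 4

4


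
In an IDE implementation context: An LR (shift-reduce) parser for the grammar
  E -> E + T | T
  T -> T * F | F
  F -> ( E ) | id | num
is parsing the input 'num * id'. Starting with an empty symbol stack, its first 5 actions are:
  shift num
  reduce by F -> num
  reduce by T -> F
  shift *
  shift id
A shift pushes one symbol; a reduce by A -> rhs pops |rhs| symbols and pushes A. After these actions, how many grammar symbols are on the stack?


Tracking the symbol stack through each action:
  Action 1: shift 'num' : push -> stack = [num] (size 1)
  Action 2: reduce by F -> num : pop 1, push F -> stack = [F] (size 1)
  Action 3: reduce by T -> F : pop 1, push T -> stack = [T] (size 1)
  Action 4: shift '*' : push -> stack = [T, *] (size 2)
  Action 5: shift 'id' : push -> stack = [T, *, id] (size 3)
Final stack size: 3

3


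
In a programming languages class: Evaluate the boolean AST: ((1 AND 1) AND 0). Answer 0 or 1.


Step 1: Evaluate inner node
  1 AND 1 = 1
Step 2: Evaluate root node
  1 AND 0 = 0

0


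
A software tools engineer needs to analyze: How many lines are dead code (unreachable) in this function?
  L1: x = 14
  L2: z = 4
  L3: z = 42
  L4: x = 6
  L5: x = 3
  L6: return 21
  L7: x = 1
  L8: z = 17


Analyzing control flow:
  L1: reachable (before return)
  L2: reachable (before return)
  L3: reachable (before return)
  L4: reachable (before return)
  L5: reachable (before return)
  L6: reachable (return statement)
  L7: DEAD (after return at L6)
  L8: DEAD (after return at L6)
Return at L6, total lines = 8
Dead lines: L7 through L8
Count: 2

2


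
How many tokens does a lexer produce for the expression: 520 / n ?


Scanning '520 / n'
Token 1: '520' -> integer_literal
Token 2: '/' -> operator
Token 3: 'n' -> identifier
Total tokens: 3

3


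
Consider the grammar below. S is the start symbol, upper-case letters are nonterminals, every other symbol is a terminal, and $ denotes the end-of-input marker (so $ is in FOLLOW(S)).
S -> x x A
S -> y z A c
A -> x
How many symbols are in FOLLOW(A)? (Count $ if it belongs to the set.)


S is the start symbol and does not occur in any rule body, so FOLLOW(S) = {$}.
Examining every occurrence of A in a rule body:
  S -> x x A : A is at the right end -> add FOLLOW(S) = {$}
  S -> y z A c : A is followed by terminal 'c' -> add 'c'
  A -> x : A does not occur in the body -> contributes nothing
FOLLOW(A) = {c, $}
Count: 2

2


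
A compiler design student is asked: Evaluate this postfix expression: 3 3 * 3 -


Processing tokens left to right:
Push 3, Push 3
Pop 3 and 3, compute 3 * 3 = 9, push 9
Push 3
Pop 9 and 3, compute 9 - 3 = 6, push 6
Stack result: 6

6


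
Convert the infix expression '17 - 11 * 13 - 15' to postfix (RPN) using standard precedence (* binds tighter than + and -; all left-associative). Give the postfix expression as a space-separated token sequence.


Applying the shunting-yard algorithm:
  Operand 17 -> output
  Push '-' onto operator stack -> op-stack: [-]
  Operand 11 -> output
  Push '*' onto operator stack -> op-stack: [-, *]
  Operand 13 -> output
  See '-' (prec 1); top '*' (prec 2) >= it -> pop '*' to output
  See '-' (prec 1); top '-' (prec 1) >= it -> pop '-' to output
  Push '-' onto operator stack -> op-stack: [-]
  Operand 15 -> output
  End of input: pop '-' to output
Postfix result: 17 11 13 * - 15 -

17 11 13 * - 15 -


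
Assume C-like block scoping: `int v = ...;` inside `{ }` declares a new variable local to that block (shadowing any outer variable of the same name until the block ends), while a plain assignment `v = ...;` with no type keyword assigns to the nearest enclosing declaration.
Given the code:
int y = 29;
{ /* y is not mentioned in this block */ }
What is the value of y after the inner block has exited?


Analyzing scoping rules:
Outer scope: declares y = 29
Inner block: y is neither redeclared nor assigned -> unchanged
After the block -> 29
Result: 29

29


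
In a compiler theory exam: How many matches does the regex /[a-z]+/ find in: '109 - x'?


Pattern: /[a-z]+/ (identifiers)
Input: '109 - x'
Scanning for matches:
  Match 1: 'x'
Total matches: 1

1


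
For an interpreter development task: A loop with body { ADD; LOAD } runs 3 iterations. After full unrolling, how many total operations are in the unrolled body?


Loop body operations: ADD, LOAD (2 ops per iteration)
Unrolling 3 iterations:
  Iteration 1: ADD, LOAD (2 ops)
  Iteration 2: ADD, LOAD (2 ops)
  Iteration 3: ADD, LOAD (2 ops)
Total: 3 iterations * 2 ops/iter = 6 operations

6


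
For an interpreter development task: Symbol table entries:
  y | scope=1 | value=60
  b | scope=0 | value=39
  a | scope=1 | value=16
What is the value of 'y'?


Searching symbol table for 'y':
  y | scope=1 | value=60 <- MATCH
  b | scope=0 | value=39
  a | scope=1 | value=16
Found 'y' at scope 1 with value 60

60


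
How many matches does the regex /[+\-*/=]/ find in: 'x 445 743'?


Pattern: /[+\-*/=]/ (operators)
Input: 'x 445 743'
Scanning for matches:
Total matches: 0

0


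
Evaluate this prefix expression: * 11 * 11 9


Parsing prefix expression: * 11 * 11 9
Step 1: Innermost operation '* 11 9'
  11 * 9 = 99
Step 2: Outer operation '* 11 [99]'
  11 * 99 = 1089

1089


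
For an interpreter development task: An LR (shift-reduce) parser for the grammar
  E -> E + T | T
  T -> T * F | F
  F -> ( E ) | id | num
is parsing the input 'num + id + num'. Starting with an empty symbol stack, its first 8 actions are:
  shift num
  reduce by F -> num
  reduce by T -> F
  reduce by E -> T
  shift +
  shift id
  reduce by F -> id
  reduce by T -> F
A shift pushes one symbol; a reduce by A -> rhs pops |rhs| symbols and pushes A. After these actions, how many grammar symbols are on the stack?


Tracking the symbol stack through each action:
  Action 1: shift 'num' : push -> stack = [num] (size 1)
  Action 2: reduce by F -> num : pop 1, push F -> stack = [F] (size 1)
  Action 3: reduce by T -> F : pop 1, push T -> stack = [T] (size 1)
  Action 4: reduce by E -> T : pop 1, push E -> stack = [E] (size 1)
  Action 5: shift '+' : push -> stack = [E, +] (size 2)
  Action 6: shift 'id' : push -> stack = [E, +, id] (size 3)
  Action 7: reduce by F -> id : pop 1, push F -> stack = [E, +, F] (size 3)
  Action 8: reduce by T -> F : pop 1, push T -> stack = [E, +, T] (size 3)
Final stack size: 3

3


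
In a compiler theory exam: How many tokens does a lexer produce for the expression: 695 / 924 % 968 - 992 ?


Scanning '695 / 924 % 968 - 992'
Token 1: '695' -> integer_literal
Token 2: '/' -> operator
Token 3: '924' -> integer_literal
Token 4: '%' -> operator
Token 5: '968' -> integer_literal
Token 6: '-' -> operator
Token 7: '992' -> integer_literal
Total tokens: 7

7


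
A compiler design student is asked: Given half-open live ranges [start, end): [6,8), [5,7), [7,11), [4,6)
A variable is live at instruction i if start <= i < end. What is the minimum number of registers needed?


Live ranges:
  Var0: [6, 8)
  Var1: [5, 7)
  Var2: [7, 11)
  Var3: [4, 6)
Sweep-line events (position, delta, active):
  pos=4 start -> active=1
  pos=5 start -> active=2
  pos=6 end -> active=1
  pos=6 start -> active=2
  pos=7 end -> active=1
  pos=7 start -> active=2
  pos=8 end -> active=1
  pos=11 end -> active=0
Maximum simultaneous active: 2
Minimum registers needed: 2

2


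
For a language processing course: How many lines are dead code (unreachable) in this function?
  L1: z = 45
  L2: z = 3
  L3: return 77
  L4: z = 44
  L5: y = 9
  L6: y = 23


Analyzing control flow:
  L1: reachable (before return)
  L2: reachable (before return)
  L3: reachable (return statement)
  L4: DEAD (after return at L3)
  L5: DEAD (after return at L3)
  L6: DEAD (after return at L3)
Return at L3, total lines = 6
Dead lines: L4 through L6
Count: 3

3


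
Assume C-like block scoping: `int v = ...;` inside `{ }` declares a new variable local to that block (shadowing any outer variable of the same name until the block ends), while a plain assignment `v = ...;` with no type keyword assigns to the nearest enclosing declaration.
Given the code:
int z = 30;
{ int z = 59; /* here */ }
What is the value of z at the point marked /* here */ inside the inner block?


Analyzing scoping rules:
Outer scope: declares z = 30
Inner block: 'int z = 59;' declares a NEW z that shadows the outer one
Inside the block the inner declaration is in scope -> 59
Result: 59

59


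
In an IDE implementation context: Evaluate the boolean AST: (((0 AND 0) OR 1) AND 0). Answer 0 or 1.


Step 1: Evaluate inner node
  0 AND 0 = 0
Step 2: Evaluate next node
  0 OR 1 = 1
Step 3: Evaluate root node
  1 AND 0 = 0

0


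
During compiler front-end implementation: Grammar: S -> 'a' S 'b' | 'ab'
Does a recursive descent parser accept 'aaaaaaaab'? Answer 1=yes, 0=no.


Grammar accepts strings of the form a^n b^n (n >= 1)
Word: 'aaaaaaaab'
Counting: 8 a's and 1 b's
Check: 8 == 1? No
Mismatch: a-count != b-count
Rejected

0


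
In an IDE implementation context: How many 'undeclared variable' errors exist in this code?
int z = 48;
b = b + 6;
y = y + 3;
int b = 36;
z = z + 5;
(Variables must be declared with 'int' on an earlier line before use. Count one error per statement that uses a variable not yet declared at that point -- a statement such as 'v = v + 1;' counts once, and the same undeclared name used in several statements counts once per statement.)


Scanning code line by line:
  Line 1: declare 'z' -> declared = ['z']
  Line 2: use 'b' -> ERROR (undeclared)
  Line 3: use 'y' -> ERROR (undeclared)
  Line 4: declare 'b' -> declared = ['b', 'z']
  Line 5: use 'z' -> OK (declared)
Total undeclared variable errors: 2

2


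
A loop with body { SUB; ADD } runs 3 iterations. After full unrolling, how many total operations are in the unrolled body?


Loop body operations: SUB, ADD (2 ops per iteration)
Unrolling 3 iterations:
  Iteration 1: SUB, ADD (2 ops)
  Iteration 2: SUB, ADD (2 ops)
  Iteration 3: SUB, ADD (2 ops)
Total: 3 iterations * 2 ops/iter = 6 operations

6


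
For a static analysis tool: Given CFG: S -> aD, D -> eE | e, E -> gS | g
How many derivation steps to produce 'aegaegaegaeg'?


Grammar: S -> aD, D -> eE | e, E -> gS | g
Deriving 'aegaegaegaeg':
Step 1: S -> aD => aD
Step 2: D -> eE => aeE
Step 3: E -> gS => aegS
Step 4: S -> aD => aegaD
Step 5: D -> eE => aegaeE
Step 6: E -> gS => aegaegS
Step 7: S -> aD => aegaegaD
Step 8: D -> eE => aegaegaeE
Step 9: E -> gS => aegaegaegS
Step 10: S -> aD => aegaegaegaD
Step 11: D -> eE => aegaegaegaeE
Step 12: E -> g => aegaegaegaeg
Total derivation steps: 12

12


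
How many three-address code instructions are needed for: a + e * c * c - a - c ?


Expression: a + e * c * c - a - c
Generating three-address code (respecting * over +/- precedence):
  Instruction 1: t1 = e * c
  Instruction 2: t2 = t1 * c
  Instruction 3: t3 = a + t2
  Instruction 4: t4 = t3 - a
  Instruction 5: t5 = t4 - c
Total instructions: 5

5


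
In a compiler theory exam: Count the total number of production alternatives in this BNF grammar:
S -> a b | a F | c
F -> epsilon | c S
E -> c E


Counting alternatives per rule:
  S: 3 alternative(s)
  F: 2 alternative(s)
  E: 1 alternative(s)
Sum: 3 + 2 + 1 = 6

6


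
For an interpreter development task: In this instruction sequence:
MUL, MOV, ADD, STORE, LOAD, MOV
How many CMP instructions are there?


Scanning instruction sequence for CMP:
  Position 1: MUL
  Position 2: MOV
  Position 3: ADD
  Position 4: STORE
  Position 5: LOAD
  Position 6: MOV
Matches at positions: []
Total CMP count: 0

0


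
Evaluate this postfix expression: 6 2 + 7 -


Processing tokens left to right:
Push 6, Push 2
Pop 6 and 2, compute 6 + 2 = 8, push 8
Push 7
Pop 8 and 7, compute 8 - 7 = 1, push 1
Stack result: 1

1


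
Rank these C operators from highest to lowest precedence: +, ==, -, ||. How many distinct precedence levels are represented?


Looking up precedence for each operator:
  + -> precedence 5
  == -> precedence 3
  - -> precedence 5
  || -> precedence 1
Sorted highest to lowest: +, -, ==, ||
Distinct precedence values: [5, 3, 1]
Number of distinct levels: 3

3


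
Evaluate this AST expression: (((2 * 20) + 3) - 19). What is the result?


Expression: (((2 * 20) + 3) - 19)
Evaluating step by step:
  2 * 20 = 40
  40 + 3 = 43
  43 - 19 = 24
Result: 24

24


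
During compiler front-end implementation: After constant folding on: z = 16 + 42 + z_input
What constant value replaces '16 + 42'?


Identifying constant sub-expression:
  Original: z = 16 + 42 + z_input
  16 and 42 are both compile-time constants
  Evaluating: 16 + 42 = 58
  After folding: z = 58 + z_input

58


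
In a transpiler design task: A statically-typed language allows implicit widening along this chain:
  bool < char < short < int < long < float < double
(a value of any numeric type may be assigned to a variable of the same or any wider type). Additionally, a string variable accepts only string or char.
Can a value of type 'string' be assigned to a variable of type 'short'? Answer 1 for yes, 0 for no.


Target variable type: short
Source value type: string
Rule: string cannot widen to any numeric type
Result: 0

0


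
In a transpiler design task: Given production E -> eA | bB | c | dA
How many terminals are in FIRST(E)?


Production: E -> eA | bB | c | dA
Examining each alternative for leading terminals:
  E -> eA : first terminal = 'e'
  E -> bB : first terminal = 'b'
  E -> c : first terminal = 'c'
  E -> dA : first terminal = 'd'
FIRST(E) = {b, c, d, e}
Count: 4

4


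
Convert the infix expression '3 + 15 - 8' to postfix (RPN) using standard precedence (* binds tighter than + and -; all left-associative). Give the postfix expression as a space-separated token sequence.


Applying the shunting-yard algorithm:
  Operand 3 -> output
  Push '+' onto operator stack -> op-stack: [+]
  Operand 15 -> output
  See '-' (prec 1); top '+' (prec 1) >= it -> pop '+' to output
  Push '-' onto operator stack -> op-stack: [-]
  Operand 8 -> output
  End of input: pop '-' to output
Postfix result: 3 15 + 8 -

3 15 + 8 -


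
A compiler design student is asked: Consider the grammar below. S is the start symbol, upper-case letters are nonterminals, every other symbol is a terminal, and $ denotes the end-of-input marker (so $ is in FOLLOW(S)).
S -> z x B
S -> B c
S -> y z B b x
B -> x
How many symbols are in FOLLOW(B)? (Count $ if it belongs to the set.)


S is the start symbol and does not occur in any rule body, so FOLLOW(S) = {$}.
Examining every occurrence of B in a rule body:
  S -> z x B : B is at the right end -> add FOLLOW(S) = {$}
  S -> B c : B is followed by terminal 'c' -> add 'c'
  S -> y z B b x : B is followed by terminal 'b' -> add 'b'
  B -> x : B does not occur in the body -> contributes nothing
FOLLOW(B) = {b, c, $}
Count: 3

3


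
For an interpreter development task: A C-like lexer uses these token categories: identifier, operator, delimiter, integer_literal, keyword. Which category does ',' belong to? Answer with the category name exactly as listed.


Token: ','
Checking categories:
  identifier: no
  integer_literal: no
  operator: no
  keyword: no
  delimiter: YES
Category: delimiter

delimiter


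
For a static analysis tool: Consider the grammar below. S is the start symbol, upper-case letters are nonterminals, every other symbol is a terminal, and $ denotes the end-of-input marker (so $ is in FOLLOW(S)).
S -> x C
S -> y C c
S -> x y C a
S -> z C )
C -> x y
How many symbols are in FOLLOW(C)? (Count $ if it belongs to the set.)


S is the start symbol and does not occur in any rule body, so FOLLOW(S) = {$}.
Examining every occurrence of C in a rule body:
  S -> x C : C is at the right end -> add FOLLOW(S) = {$}
  S -> y C c : C is followed by terminal 'c' -> add 'c'
  S -> x y C a : C is followed by terminal 'a' -> add 'a'
  S -> z C ) : C is followed by terminal ')' -> add ')'
  C -> x y : C does not occur in the body -> contributes nothing
FOLLOW(C) = {), a, c, $}
Count: 4

4


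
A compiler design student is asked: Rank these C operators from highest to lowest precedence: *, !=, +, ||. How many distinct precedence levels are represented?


Looking up precedence for each operator:
  * -> precedence 6
  != -> precedence 3
  + -> precedence 5
  || -> precedence 1
Sorted highest to lowest: *, +, !=, ||
Distinct precedence values: [6, 5, 3, 1]
Number of distinct levels: 4

4


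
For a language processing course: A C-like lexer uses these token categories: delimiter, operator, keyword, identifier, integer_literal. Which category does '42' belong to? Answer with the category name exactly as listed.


Token: '42'
Checking categories:
  identifier: no
  integer_literal: YES
  operator: no
  keyword: no
  delimiter: no
Category: integer_literal

integer_literal


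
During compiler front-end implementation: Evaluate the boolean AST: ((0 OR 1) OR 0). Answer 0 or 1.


Step 1: Evaluate inner node
  0 OR 1 = 1
Step 2: Evaluate root node
  1 OR 0 = 1

1


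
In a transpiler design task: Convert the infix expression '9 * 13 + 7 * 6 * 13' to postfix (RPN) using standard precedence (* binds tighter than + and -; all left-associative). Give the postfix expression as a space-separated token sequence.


Applying the shunting-yard algorithm:
  Operand 9 -> output
  Push '*' onto operator stack -> op-stack: [*]
  Operand 13 -> output
  See '+' (prec 1); top '*' (prec 2) >= it -> pop '*' to output
  Push '+' onto operator stack -> op-stack: [+]
  Operand 7 -> output
  Push '*' onto operator stack -> op-stack: [+, *]
  Operand 6 -> output
  See '*' (prec 2); top '*' (prec 2) >= it -> pop '*' to output
  Push '*' onto operator stack -> op-stack: [+, *]
  Operand 13 -> output
  End of input: pop '*' to output
  End of input: pop '+' to output
Postfix result: 9 13 * 7 6 * 13 * +

9 13 * 7 6 * 13 * +


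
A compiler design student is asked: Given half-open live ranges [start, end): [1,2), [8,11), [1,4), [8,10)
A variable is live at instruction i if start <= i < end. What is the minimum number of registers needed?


Live ranges:
  Var0: [1, 2)
  Var1: [8, 11)
  Var2: [1, 4)
  Var3: [8, 10)
Sweep-line events (position, delta, active):
  pos=1 start -> active=1
  pos=1 start -> active=2
  pos=2 end -> active=1
  pos=4 end -> active=0
  pos=8 start -> active=1
  pos=8 start -> active=2
  pos=10 end -> active=1
  pos=11 end -> active=0
Maximum simultaneous active: 2
Minimum registers needed: 2

2
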